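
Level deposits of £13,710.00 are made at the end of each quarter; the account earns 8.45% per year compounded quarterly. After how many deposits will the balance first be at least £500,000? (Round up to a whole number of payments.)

28 payments

Periodic rate r = 0.0845/4 per quarter; n is counted in quarters.
Ordinary annuity FV: 500,000 = 13,710 × [((1+r)^n − 1)/r].
(1+r)^n = 1 + 500,000 × r / 13,710, so n = ln(1 + 500,000·r/13,710) / ln(1+r) = 27.32.
Round up to a whole number of payments: n = 28.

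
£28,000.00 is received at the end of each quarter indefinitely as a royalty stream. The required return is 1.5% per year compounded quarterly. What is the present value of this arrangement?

£7,466,666.67

Periodic rate r = 0.015/4 per quarter.
Level perpetuity: PV = PMT / r = 28,000 / (0.015/4) = £7,466,666.67.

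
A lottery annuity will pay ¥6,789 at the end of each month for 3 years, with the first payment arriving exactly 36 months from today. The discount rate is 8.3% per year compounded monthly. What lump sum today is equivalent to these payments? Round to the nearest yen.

Ordinary annuity of 36 payments, first payment at period 36.
Periodic rate r = 0.083/12 per month; n is counted in months.
The ordinary-annuity PV formula values the stream one period before the first payment (period 35); discount that back 35 periods:
PV₀ = 6,789 × [1 − (1+r)^−36] / r × (1+r)^−35 = ¥169,460

¥169,460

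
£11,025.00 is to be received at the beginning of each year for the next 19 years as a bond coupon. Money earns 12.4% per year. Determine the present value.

£89,092.94

This is an annuity due: 19 payments of £11,025.00 at the beginning of each year.
Periodic rate r = 0.124 per year.
PV = PMT × [(1 − (1+r)^−n)/r] × (1+r) = 11,025 × [1 − (1+r)^−19] / r × (1+r) = £89,092.94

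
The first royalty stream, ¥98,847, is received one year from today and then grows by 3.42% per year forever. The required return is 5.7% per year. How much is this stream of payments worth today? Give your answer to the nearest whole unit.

Periodic rate r = 0.057 per year.
Growing perpetuity (Gordon): PV = PMT₁ / (r − g) = 98,847 / (r − 0.0342) = ¥4,335,395.

¥4,335,395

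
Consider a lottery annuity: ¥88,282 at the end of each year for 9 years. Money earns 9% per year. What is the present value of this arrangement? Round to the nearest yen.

¥529,272

This is an ordinary annuity: 9 payments of ¥88,282 at the end of each year.
Periodic rate r = 0.09 per year.
PV = PMT × [(1 − (1+r)^−n)/r] = 88,282 × [1 − (1+r)^−9] / r = ¥529,272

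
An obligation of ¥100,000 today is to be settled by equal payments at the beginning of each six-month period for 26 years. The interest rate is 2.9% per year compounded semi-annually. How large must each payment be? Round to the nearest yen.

Level annuity due; solve PV = PMT × [(1 − (1+r)^−n)/r] × (1+r) for PMT.
Periodic rate r = 0.029/2 per half-year; n is counted in half-years.
With n = 52: PMT = 100,000 / ([(1 − (1+r)^−n)/r] × (1+r)) = ¥2,712

¥2,712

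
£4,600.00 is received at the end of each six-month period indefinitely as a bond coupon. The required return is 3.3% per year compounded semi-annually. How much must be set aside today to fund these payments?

£278,787.88

Periodic rate r = 0.033/2 per half-year.
Level perpetuity: PV = PMT / r = 4,600 / (0.033/2) = £278,787.88.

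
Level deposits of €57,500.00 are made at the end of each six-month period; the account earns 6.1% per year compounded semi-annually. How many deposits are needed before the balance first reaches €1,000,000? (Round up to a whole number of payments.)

15 payments

Periodic rate r = 0.061/2 per half-year; n is counted in half-years.
Ordinary annuity FV: 1,000,000 = 57,500 × [((1+r)^n − 1)/r].
(1+r)^n = 1 + 1,000,000 × r / 57,500, so n = ln(1 + 1,000,000·r/57,500) / ln(1+r) = 14.16.
Round up to a whole number of payments: n = 15.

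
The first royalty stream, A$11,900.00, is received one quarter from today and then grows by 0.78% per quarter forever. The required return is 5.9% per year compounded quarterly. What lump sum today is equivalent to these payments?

A$1,712,230.22

Periodic rate r = 0.059/4 per quarter.
Growing perpetuity (Gordon): PV = PMT₁ / (r − g) = 11,900 / (r − 0.0078) = A$1,712,230.22.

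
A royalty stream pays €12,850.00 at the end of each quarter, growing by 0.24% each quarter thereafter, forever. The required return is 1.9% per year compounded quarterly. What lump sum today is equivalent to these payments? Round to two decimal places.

€5,468,085.11

Periodic rate r = 0.019/4 per quarter.
Growing perpetuity (Gordon): PV = PMT₁ / (r − g) = 12,850 / (r − 0.0024) = €5,468,085.11.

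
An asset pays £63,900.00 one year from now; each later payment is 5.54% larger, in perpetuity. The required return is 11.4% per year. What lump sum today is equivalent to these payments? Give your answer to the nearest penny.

Periodic rate r = 0.114 per year.
Growing perpetuity (Gordon): PV = PMT₁ / (r − g) = 63,900 / (r − 0.0554) = £1,090,443.69.

£1,090,443.69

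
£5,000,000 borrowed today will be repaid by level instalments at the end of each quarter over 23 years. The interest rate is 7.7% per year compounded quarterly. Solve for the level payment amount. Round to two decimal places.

Level ordinary annuity; solve PV = PMT × [(1 − (1+r)^−n)/r] for PMT.
Periodic rate r = 0.077/4 per quarter; n is counted in quarters.
With n = 92: PMT = 5,000,000 / ([(1 − (1+r)^−n)/r]) = £116,391.68

£116,391.68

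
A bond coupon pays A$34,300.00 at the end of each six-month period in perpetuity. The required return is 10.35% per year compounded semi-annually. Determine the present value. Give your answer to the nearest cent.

A$662,801.93

Periodic rate r = 0.1035/2 per half-year.
Level perpetuity: PV = PMT / r = 34,300 / (0.1035/2) = A$662,801.93.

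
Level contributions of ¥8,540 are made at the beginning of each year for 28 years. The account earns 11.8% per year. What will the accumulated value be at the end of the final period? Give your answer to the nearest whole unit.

¥1,757,268

This is an annuity due: 28 deposits of ¥8,540 at the beginning of each year.
Periodic rate r = 0.118 per year.
FV = PMT × [((1+r)^n − 1)/r] × (1+r) = 8,540 × [(1+r)^28 − 1] / r × (1+r) = ¥1,757,268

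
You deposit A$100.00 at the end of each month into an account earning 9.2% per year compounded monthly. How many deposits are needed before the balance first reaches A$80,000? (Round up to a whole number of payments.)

Periodic rate r = 0.092/12 per month; n is counted in months.
Ordinary annuity FV: 80,000 = 100 × [((1+r)^n − 1)/r].
(1+r)^n = 1 + 80,000 × r / 100, so n = ln(1 + 80,000·r/100) / ln(1+r) = 257.26.
Round up to a whole number of payments: n = 258.

258 payments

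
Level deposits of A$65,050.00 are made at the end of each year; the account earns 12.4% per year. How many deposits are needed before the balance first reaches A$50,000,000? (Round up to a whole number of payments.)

Periodic rate r = 0.124 per year.
Ordinary annuity FV: 50,000,000 = 65,050 × [((1+r)^n − 1)/r].
(1+r)^n = 1 + 50,000,000 × r / 65,050, so n = ln(1 + 50,000,000·r/65,050) / ln(1+r) = 39.07.
Round up to a whole number of payments: n = 40.

40 payments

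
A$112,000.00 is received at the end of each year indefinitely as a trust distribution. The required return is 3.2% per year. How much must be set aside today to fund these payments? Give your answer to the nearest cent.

A$3,500,000.00

Periodic rate r = 0.032 per year.
Level perpetuity: PV = PMT / r = 112,000 / (0.032) = A$3,500,000.00.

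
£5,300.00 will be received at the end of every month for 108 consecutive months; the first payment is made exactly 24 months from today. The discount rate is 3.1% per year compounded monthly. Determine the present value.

Ordinary annuity of 108 payments, first payment at period 24.
Periodic rate r = 0.031/12 per month; n is counted in months.
The ordinary-annuity PV formula values the stream one period before the first payment (period 23); discount that back 23 periods:
PV₀ = 5,300 × [1 − (1+r)^−108] / r × (1+r)^−23 = £470,182.31

£470,182.31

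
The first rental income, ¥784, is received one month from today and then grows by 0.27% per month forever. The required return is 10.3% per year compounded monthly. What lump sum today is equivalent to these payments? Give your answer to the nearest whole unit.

Periodic rate r = 0.103/12 per month.
Growing perpetuity (Gordon): PV = PMT₁ / (r − g) = 784 / (r − 0.0027) = ¥133,258.

¥133,258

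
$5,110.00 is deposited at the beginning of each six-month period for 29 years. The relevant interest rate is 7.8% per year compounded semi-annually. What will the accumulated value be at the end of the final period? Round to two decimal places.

$1,116,064.07

This is an annuity due: 58 deposits of $5,110.00 at the beginning of each six-month period.
Periodic rate r = 0.078/2 per half-year; n is counted in half-years.
FV = PMT × [((1+r)^n − 1)/r] × (1+r) = 5,110 × [(1+r)^58 − 1] / r × (1+r) = $1,116,064.07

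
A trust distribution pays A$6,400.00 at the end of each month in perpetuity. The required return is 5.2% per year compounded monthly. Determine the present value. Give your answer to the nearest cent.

Periodic rate r = 0.052/12 per month.
Level perpetuity: PV = PMT / r = 6,400 / (0.052/12) = A$1,476,923.08.

A$1,476,923.08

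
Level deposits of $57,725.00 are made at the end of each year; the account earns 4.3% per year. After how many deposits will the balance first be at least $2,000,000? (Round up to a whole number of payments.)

Periodic rate r = 0.043 per year.
Ordinary annuity FV: 2,000,000 = 57,725 × [((1+r)^n − 1)/r].
(1+r)^n = 1 + 2,000,000 × r / 57,725, so n = ln(1 + 2,000,000·r/57,725) / ln(1+r) = 21.67.
Round up to a whole number of payments: n = 22.

22 payments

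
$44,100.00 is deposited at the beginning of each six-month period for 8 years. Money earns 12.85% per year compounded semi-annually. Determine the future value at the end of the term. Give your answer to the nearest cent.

$1,247,889.32

This is an annuity due: 16 deposits of $44,100.00 at the beginning of each six-month period.
Periodic rate r = 0.1285/2 per half-year; n is counted in half-years.
FV = PMT × [((1+r)^n − 1)/r] × (1+r) = 44,100 × [(1+r)^16 − 1] / r × (1+r) = $1,247,889.32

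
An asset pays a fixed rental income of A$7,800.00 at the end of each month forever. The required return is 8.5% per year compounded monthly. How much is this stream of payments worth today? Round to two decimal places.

A$1,101,176.47

Periodic rate r = 0.085/12 per month.
Level perpetuity: PV = PMT / r = 7,800 / (0.085/12) = A$1,101,176.47.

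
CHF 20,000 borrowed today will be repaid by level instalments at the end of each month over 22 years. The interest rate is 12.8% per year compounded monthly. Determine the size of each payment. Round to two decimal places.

Level ordinary annuity; solve PV = PMT × [(1 − (1+r)^−n)/r] for PMT.
Periodic rate r = 0.128/12 per month; n is counted in months.
With n = 264: PMT = 20,000 / ([(1 − (1+r)^−n)/r]) = CHF 227.13

CHF 227.13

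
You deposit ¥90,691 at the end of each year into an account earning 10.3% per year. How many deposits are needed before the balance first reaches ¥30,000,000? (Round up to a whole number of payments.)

Periodic rate r = 0.103 per year.
Ordinary annuity FV: 30,000,000 = 90,691 × [((1+r)^n − 1)/r].
(1+r)^n = 1 + 30,000,000 × r / 90,691, so n = ln(1 + 30,000,000·r/90,691) / ln(1+r) = 36.29.
Round up to a whole number of payments: n = 37.

37 payments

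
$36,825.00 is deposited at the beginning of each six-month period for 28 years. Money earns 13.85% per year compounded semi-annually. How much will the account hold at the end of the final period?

$23,599,407.41

This is an annuity due: 56 deposits of $36,825.00 at the beginning of each six-month period.
Periodic rate r = 0.1385/2 per half-year; n is counted in half-years.
FV = PMT × [((1+r)^n − 1)/r] × (1+r) = 36,825 × [(1+r)^56 − 1] / r × (1+r) = $23,599,407.41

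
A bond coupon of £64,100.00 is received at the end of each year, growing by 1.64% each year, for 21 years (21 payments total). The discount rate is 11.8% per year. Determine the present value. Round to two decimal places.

£545,586.81

Periodic rate r = 0.118 per year.
Growing ordinary annuity: PV = PMT₁ × [1 − ((1+g)/(1+r))^n] / (r − g) = 64,100 × [1 − ((1+0.0164)/(1+r))^21] / (r − 0.0164) = £545,586.81.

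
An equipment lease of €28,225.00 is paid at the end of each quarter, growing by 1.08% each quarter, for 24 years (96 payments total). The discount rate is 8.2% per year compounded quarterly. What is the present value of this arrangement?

€1,746,536.64

Periodic rate r = 0.082/4 per quarter; n is counted in quarters.
Growing ordinary annuity: PV = PMT₁ × [1 − ((1+g)/(1+r))^n] / (r − g) = 28,225 × [1 − ((1+0.0108)/(1+r))^96] / (r − 0.0108) = €1,746,536.64.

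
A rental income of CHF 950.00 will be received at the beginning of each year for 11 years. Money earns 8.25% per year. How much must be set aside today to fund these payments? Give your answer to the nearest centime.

This is an annuity due: 11 payments of CHF 950.00 at the beginning of each year.
Periodic rate r = 0.0825 per year.
PV = PMT × [(1 − (1+r)^−n)/r] × (1+r) = 950 × [1 − (1+r)^−11] / r × (1+r) = CHF 7,253.32

CHF 7,253.32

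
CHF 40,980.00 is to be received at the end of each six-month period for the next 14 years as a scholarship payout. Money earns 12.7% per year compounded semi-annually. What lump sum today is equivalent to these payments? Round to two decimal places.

CHF 530,234.96

This is an ordinary annuity: 28 payments of CHF 40,980.00 at the end of each six-month period.
Periodic rate r = 0.127/2 per half-year; n is counted in half-years.
PV = PMT × [(1 − (1+r)^−n)/r] = 40,980 × [1 − (1+r)^−28] / r = CHF 530,234.96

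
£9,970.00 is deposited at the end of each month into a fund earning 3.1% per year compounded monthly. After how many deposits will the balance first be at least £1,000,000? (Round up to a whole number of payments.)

Periodic rate r = 0.031/12 per month; n is counted in months.
Ordinary annuity FV: 1,000,000 = 9,970 × [((1+r)^n − 1)/r].
(1+r)^n = 1 + 1,000,000 × r / 9,970, so n = ln(1 + 1,000,000·r/9,970) / ln(1+r) = 89.30.
Round up to a whole number of payments: n = 90.

90 payments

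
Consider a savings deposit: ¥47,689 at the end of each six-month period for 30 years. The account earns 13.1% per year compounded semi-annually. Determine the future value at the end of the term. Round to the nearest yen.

This is an ordinary annuity: 60 deposits of ¥47,689 at the end of each six-month period.
Periodic rate r = 0.131/2 per half-year; n is counted in half-years.
FV = PMT × [((1+r)^n − 1)/r] = 47,689 × [(1+r)^60 − 1] / r = ¥32,034,961

¥32,034,961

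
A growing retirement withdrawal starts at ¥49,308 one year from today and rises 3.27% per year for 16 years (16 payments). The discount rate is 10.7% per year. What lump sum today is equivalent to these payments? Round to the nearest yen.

¥445,284

Periodic rate r = 0.107 per year.
Growing ordinary annuity: PV = PMT₁ × [1 − ((1+g)/(1+r))^n] / (r − g) = 49,308 × [1 − ((1+0.0327)/(1+r))^16] / (r − 0.0327) = ¥445,284.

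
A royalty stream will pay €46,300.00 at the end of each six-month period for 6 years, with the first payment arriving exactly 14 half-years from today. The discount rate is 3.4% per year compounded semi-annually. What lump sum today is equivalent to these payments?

€400,625.62

Ordinary annuity of 12 payments, first payment at period 14.
Periodic rate r = 0.034/2 per half-year; n is counted in half-years.
The ordinary-annuity PV formula values the stream one period before the first payment (period 13); discount that back 13 periods:
PV₀ = 46,300 × [1 − (1+r)^−12] / r × (1+r)^−13 = €400,625.62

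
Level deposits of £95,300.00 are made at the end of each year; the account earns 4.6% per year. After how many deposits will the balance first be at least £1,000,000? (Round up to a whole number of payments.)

Periodic rate r = 0.046 per year.
Ordinary annuity FV: 1,000,000 = 95,300 × [((1+r)^n − 1)/r].
(1+r)^n = 1 + 1,000,000 × r / 95,300, so n = ln(1 + 1,000,000·r/95,300) / ln(1+r) = 8.76.
Round up to a whole number of payments: n = 9.

9 payments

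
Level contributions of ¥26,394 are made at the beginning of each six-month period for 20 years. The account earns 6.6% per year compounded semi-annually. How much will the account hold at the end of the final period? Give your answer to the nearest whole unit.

¥2,201,429

This is an annuity due: 40 deposits of ¥26,394 at the beginning of each six-month period.
Periodic rate r = 0.066/2 per half-year; n is counted in half-years.
FV = PMT × [((1+r)^n − 1)/r] × (1+r) = 26,394 × [(1+r)^40 − 1] / r × (1+r) = ¥2,201,429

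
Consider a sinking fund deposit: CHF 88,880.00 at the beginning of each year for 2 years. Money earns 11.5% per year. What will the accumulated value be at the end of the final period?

This is an annuity due: 2 deposits of CHF 88,880.00 at the beginning of each year.
Periodic rate r = 0.115 per year.
FV = PMT × [((1+r)^n − 1)/r] × (1+r) = 88,880 × [(1+r)^2 − 1] / r × (1+r) = CHF 209,599.04

CHF 209,599.04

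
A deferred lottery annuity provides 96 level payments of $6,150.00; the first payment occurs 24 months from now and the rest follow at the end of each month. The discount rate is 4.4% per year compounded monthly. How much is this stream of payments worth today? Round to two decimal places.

$456,802.46

Ordinary annuity of 96 payments, first payment at period 24.
Periodic rate r = 0.044/12 per month; n is counted in months.
The ordinary-annuity PV formula values the stream one period before the first payment (period 23); discount that back 23 periods:
PV₀ = 6,150 × [1 − (1+r)^−96] / r × (1+r)^−23 = $456,802.46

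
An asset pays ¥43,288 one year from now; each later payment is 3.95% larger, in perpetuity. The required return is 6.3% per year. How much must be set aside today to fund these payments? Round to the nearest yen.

Periodic rate r = 0.063 per year.
Growing perpetuity (Gordon): PV = PMT₁ / (r − g) = 43,288 / (r − 0.0395) = ¥1,842,043.

¥1,842,043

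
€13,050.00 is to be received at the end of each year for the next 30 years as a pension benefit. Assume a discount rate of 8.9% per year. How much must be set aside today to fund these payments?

€135,269.06

This is an ordinary annuity: 30 payments of €13,050.00 at the end of each year.
Periodic rate r = 0.089 per year.
PV = PMT × [(1 − (1+r)^−n)/r] = 13,050 × [1 − (1+r)^−30] / r = €135,269.06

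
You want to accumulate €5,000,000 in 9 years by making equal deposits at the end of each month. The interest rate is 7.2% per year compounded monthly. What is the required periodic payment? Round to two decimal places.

€33,039.08

Level ordinary annuity; solve FV = PMT × [((1+r)^n − 1)/r] for PMT.
Periodic rate r = 0.072/12 per month; n is counted in months.
With n = 108: PMT = 5,000,000 / ([((1+r)^n − 1)/r]) = €33,039.08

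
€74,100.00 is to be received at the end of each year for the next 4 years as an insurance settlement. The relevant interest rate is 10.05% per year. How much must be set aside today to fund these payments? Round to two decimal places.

This is an ordinary annuity: 4 payments of €74,100.00 at the end of each year.
Periodic rate r = 0.1005 per year.
PV = PMT × [(1 − (1+r)^−n)/r] = 74,100 × [1 − (1+r)^−4] / r = €234,633.03

€234,633.03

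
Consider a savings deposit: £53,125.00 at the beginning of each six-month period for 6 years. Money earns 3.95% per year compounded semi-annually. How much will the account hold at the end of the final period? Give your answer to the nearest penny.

£725,568.88

This is an annuity due: 12 deposits of £53,125.00 at the beginning of each six-month period.
Periodic rate r = 0.0395/2 per half-year; n is counted in half-years.
FV = PMT × [((1+r)^n − 1)/r] × (1+r) = 53,125 × [(1+r)^12 − 1] / r × (1+r) = £725,568.88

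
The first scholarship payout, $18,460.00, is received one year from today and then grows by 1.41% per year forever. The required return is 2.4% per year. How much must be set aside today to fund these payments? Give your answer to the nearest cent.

$1,864,646.46

Periodic rate r = 0.024 per year.
Growing perpetuity (Gordon): PV = PMT₁ / (r − g) = 18,460 / (r − 0.0141) = $1,864,646.46.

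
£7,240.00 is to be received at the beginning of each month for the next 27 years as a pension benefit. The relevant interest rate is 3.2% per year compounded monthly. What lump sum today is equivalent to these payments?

This is an annuity due: 324 payments of £7,240.00 at the beginning of each month.
Periodic rate r = 0.032/12 per month; n is counted in months.
PV = PMT × [(1 − (1+r)^−n)/r] × (1+r) = 7,240 × [1 − (1+r)^−324] / r × (1+r) = £1,573,569.68

£1,573,569.68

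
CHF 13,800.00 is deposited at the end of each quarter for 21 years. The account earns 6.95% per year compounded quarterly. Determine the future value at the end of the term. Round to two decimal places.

This is an ordinary annuity: 84 deposits of CHF 13,800.00 at the end of each quarter.
Periodic rate r = 0.0695/4 per quarter; n is counted in quarters.
FV = PMT × [((1+r)^n − 1)/r] = 13,800 × [(1+r)^84 − 1] / r = CHF 2,581,452.24

CHF 2,581,452.24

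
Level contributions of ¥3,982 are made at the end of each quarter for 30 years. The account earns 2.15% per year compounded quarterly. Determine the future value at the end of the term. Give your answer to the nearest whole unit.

¥668,752

This is an ordinary annuity: 120 deposits of ¥3,982 at the end of each quarter.
Periodic rate r = 0.0215/4 per quarter; n is counted in quarters.
FV = PMT × [((1+r)^n − 1)/r] = 3,982 × [(1+r)^120 − 1] / r = ¥668,752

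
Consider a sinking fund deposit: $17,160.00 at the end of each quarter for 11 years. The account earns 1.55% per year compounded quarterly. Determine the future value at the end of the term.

$821,496.68

This is an ordinary annuity: 44 deposits of $17,160.00 at the end of each quarter.
Periodic rate r = 0.0155/4 per quarter; n is counted in quarters.
FV = PMT × [((1+r)^n − 1)/r] = 17,160 × [(1+r)^44 − 1] / r = $821,496.68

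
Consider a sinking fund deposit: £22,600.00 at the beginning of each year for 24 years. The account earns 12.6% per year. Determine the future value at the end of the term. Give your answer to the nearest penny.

£3,282,993.79

This is an annuity due: 24 deposits of £22,600.00 at the beginning of each year.
Periodic rate r = 0.126 per year.
FV = PMT × [((1+r)^n − 1)/r] × (1+r) = 22,600 × [(1+r)^24 − 1] / r × (1+r) = £3,282,993.79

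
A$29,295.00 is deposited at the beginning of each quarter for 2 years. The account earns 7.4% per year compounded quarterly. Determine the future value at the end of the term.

This is an annuity due: 8 deposits of A$29,295.00 at the beginning of each quarter.
Periodic rate r = 0.074/4 per quarter; n is counted in quarters.
FV = PMT × [((1+r)^n − 1)/r] × (1+r) = 29,295 × [(1+r)^8 − 1] / r × (1+r) = A$254,736.48

A$254,736.48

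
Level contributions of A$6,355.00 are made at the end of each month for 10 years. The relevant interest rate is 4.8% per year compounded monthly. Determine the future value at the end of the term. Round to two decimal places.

A$976,331.10

This is an ordinary annuity: 120 deposits of A$6,355.00 at the end of each month.
Periodic rate r = 0.048/12 per month; n is counted in months.
FV = PMT × [((1+r)^n − 1)/r] = 6,355 × [(1+r)^120 − 1] / r = A$976,331.10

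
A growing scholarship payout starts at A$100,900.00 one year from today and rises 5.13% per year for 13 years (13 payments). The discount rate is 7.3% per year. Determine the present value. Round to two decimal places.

Periodic rate r = 0.073 per year.
Growing ordinary annuity: PV = PMT₁ × [1 − ((1+g)/(1+r))^n] / (r − g) = 100,900 × [1 − ((1+0.0513)/(1+r))^13] / (r − 0.0513) = A$1,084,587.76.

A$1,084,587.76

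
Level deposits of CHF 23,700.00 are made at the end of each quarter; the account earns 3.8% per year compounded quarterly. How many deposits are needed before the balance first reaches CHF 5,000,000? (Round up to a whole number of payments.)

Periodic rate r = 0.038/4 per quarter; n is counted in quarters.
Ordinary annuity FV: 5,000,000 = 23,700 × [((1+r)^n − 1)/r].
(1+r)^n = 1 + 5,000,000 × r / 23,700, so n = ln(1 + 5,000,000·r/23,700) / ln(1+r) = 116.34.
Round up to a whole number of payments: n = 117.

117 payments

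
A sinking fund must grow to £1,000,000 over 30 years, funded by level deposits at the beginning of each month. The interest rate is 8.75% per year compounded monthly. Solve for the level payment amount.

£571.17

Level annuity due; solve FV = PMT × [((1+r)^n − 1)/r] × (1+r) for PMT.
Periodic rate r = 0.0875/12 per month; n is counted in months.
With n = 360: PMT = 1,000,000 / ([((1+r)^n − 1)/r] × (1+r)) = £571.17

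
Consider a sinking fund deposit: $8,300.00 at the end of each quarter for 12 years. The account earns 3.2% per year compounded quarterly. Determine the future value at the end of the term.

This is an ordinary annuity: 48 deposits of $8,300.00 at the end of each quarter.
Periodic rate r = 0.032/4 per quarter; n is counted in quarters.
FV = PMT × [((1+r)^n − 1)/r] = 8,300 × [(1+r)^48 − 1] / r = $483,375.44

$483,375.44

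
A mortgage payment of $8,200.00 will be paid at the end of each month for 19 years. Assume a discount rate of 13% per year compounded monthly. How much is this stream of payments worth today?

This is an ordinary annuity: 228 payments of $8,200.00 at the end of each month.
Periodic rate r = 0.13/12 per month; n is counted in months.
PV = PMT × [(1 − (1+r)^−n)/r] = 8,200 × [1 − (1+r)^−228] / r = $692,042.72

$692,042.72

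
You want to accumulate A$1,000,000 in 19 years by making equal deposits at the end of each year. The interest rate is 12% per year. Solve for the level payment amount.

A$15,763.00

Level ordinary annuity; solve FV = PMT × [((1+r)^n − 1)/r] for PMT.
Periodic rate r = 0.12 per year.
With n = 19: PMT = 1,000,000 / ([((1+r)^n − 1)/r]) = A$15,763.00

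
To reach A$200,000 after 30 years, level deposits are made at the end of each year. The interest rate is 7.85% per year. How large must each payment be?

Level ordinary annuity; solve FV = PMT × [((1+r)^n − 1)/r] for PMT.
Periodic rate r = 0.0785 per year.
With n = 30: PMT = 200,000 / ([((1+r)^n − 1)/r]) = A$1,814.67

A$1,814.67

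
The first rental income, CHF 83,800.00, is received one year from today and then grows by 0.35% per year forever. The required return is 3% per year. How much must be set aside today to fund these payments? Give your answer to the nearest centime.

CHF 3,162,264.15

Periodic rate r = 0.03 per year.
Growing perpetuity (Gordon): PV = PMT₁ / (r − g) = 83,800 / (r − 0.0035) = CHF 3,162,264.15.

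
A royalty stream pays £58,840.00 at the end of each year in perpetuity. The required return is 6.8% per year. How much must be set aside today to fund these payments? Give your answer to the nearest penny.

Periodic rate r = 0.068 per year.
Level perpetuity: PV = PMT / r = 58,840 / (0.068) = £865,294.12.

£865,294.12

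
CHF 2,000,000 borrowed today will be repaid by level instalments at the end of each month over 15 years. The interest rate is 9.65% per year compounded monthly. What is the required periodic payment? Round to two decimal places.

Level ordinary annuity; solve PV = PMT × [(1 − (1+r)^−n)/r] for PMT.
Periodic rate r = 0.0965/12 per month; n is counted in months.
With n = 180: PMT = 2,000,000 / ([(1 − (1+r)^−n)/r]) = CHF 21,065.90

CHF 21,065.90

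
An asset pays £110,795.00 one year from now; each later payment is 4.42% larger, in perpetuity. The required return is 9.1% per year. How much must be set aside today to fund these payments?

Periodic rate r = 0.091 per year.
Growing perpetuity (Gordon): PV = PMT₁ / (r − g) = 110,795 / (r − 0.0442) = £2,367,414.53.

£2,367,414.53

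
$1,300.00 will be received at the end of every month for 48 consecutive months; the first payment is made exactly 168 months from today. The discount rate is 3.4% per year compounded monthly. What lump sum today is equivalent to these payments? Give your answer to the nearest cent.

$36,325.40

Ordinary annuity of 48 payments, first payment at period 168.
Periodic rate r = 0.034/12 per month; n is counted in months.
The ordinary-annuity PV formula values the stream one period before the first payment (period 167); discount that back 167 periods:
PV₀ = 1,300 × [1 − (1+r)^−48] / r × (1+r)^−167 = $36,325.40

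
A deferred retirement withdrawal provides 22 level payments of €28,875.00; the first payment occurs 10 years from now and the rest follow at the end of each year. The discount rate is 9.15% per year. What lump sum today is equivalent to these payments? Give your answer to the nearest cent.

Ordinary annuity of 22 payments, first payment at period 10.
Periodic rate r = 0.0915 per year.
The ordinary-annuity PV formula values the stream one period before the first payment (period 9); discount that back 9 periods:
PV₀ = 28,875 × [1 − (1+r)^−22] / r × (1+r)^−9 = €122,601.15

€122,601.15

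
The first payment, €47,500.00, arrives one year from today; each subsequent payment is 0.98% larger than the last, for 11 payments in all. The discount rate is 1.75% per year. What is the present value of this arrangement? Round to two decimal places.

Periodic rate r = 0.0175 per year.
Growing ordinary annuity: PV = PMT₁ × [1 − ((1+g)/(1+r))^n] / (r − g) = 47,500 × [1 − ((1+0.0098)/(1+r))^11] / (r − 0.0098) = €494,517.79.

€494,517.79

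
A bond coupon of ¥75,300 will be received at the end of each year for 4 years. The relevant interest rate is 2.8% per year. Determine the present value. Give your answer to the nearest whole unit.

¥281,241

This is an ordinary annuity: 4 payments of ¥75,300 at the end of each year.
Periodic rate r = 0.028 per year.
PV = PMT × [(1 − (1+r)^−n)/r] = 75,300 × [1 − (1+r)^−4] / r = ¥281,241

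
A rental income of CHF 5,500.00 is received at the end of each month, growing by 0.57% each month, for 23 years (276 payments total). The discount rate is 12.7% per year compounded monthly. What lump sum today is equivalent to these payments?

Periodic rate r = 0.127/12 per month; n is counted in months.
Growing ordinary annuity: PV = PMT₁ × [1 − ((1+g)/(1+r))^n] / (r − g) = 5,500 × [1 − ((1+0.0057)/(1+r))^276] / (r − 0.0057) = CHF 830,458.01.

CHF 830,458.01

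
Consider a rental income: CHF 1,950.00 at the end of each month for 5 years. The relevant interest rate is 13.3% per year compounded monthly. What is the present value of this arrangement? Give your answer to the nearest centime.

CHF 85,127.04

This is an ordinary annuity: 60 payments of CHF 1,950.00 at the end of each month.
Periodic rate r = 0.133/12 per month; n is counted in months.
PV = PMT × [(1 − (1+r)^−n)/r] = 1,950 × [1 − (1+r)^−60] / r = CHF 85,127.04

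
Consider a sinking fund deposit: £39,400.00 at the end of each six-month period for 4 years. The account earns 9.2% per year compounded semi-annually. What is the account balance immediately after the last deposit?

This is an ordinary annuity: 8 deposits of £39,400.00 at the end of each six-month period.
Periodic rate r = 0.092/2 per half-year; n is counted in half-years.
FV = PMT × [((1+r)^n − 1)/r] = 39,400 × [(1+r)^8 − 1] / r = £370,894.50

£370,894.50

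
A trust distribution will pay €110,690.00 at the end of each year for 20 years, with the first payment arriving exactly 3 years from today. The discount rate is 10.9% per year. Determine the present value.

Ordinary annuity of 20 payments, first payment at period 3.
Periodic rate r = 0.109 per year.
The ordinary-annuity PV formula values the stream one period before the first payment (period 2); discount that back 2 periods:
PV₀ = 110,690 × [1 − (1+r)^−20] / r × (1+r)^−2 = €721,416.53

€721,416.53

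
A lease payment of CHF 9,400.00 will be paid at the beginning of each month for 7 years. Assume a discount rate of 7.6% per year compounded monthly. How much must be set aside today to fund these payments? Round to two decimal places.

This is an annuity due: 84 payments of CHF 9,400.00 at the beginning of each month.
Periodic rate r = 0.076/12 per month; n is counted in months.
PV = PMT × [(1 − (1+r)^−n)/r] × (1+r) = 9,400 × [1 − (1+r)^−84] / r × (1+r) = CHF 614,747.35

CHF 614,747.35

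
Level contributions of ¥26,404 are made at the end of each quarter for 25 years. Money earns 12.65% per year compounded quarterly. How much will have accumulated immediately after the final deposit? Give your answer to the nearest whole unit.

¥17,950,688

This is an ordinary annuity: 100 deposits of ¥26,404 at the end of each quarter.
Periodic rate r = 0.1265/4 per quarter; n is counted in quarters.
FV = PMT × [((1+r)^n − 1)/r] = 26,404 × [(1+r)^100 − 1] / r = ¥17,950,688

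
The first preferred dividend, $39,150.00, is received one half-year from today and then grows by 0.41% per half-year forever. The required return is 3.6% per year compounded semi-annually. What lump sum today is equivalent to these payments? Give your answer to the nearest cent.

Periodic rate r = 0.036/2 per half-year.
Growing perpetuity (Gordon): PV = PMT₁ / (r − g) = 39,150 / (r − 0.0041) = $2,816,546.76.

$2,816,546.76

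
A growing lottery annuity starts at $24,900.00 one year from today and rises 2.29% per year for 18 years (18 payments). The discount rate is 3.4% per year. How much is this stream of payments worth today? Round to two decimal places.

$396,085.92

Periodic rate r = 0.034 per year.
Growing ordinary annuity: PV = PMT₁ × [1 − ((1+g)/(1+r))^n] / (r − g) = 24,900 × [1 − ((1+0.0229)/(1+r))^18] / (r − 0.0229) = $396,085.92.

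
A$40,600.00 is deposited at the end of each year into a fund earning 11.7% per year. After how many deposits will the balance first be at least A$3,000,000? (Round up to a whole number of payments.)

21 payments

Periodic rate r = 0.117 per year.
Ordinary annuity FV: 3,000,000 = 40,600 × [((1+r)^n − 1)/r].
(1+r)^n = 1 + 3,000,000 × r / 40,600, so n = ln(1 + 3,000,000·r/40,600) / ln(1+r) = 20.48.
Round up to a whole number of payments: n = 21.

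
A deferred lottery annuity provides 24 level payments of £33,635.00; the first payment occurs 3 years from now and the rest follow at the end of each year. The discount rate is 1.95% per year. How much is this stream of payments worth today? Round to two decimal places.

£615,547.53

Ordinary annuity of 24 payments, first payment at period 3.
Periodic rate r = 0.0195 per year.
The ordinary-annuity PV formula values the stream one period before the first payment (period 2); discount that back 2 periods:
PV₀ = 33,635 × [1 − (1+r)^−24] / r × (1+r)^−2 = £615,547.53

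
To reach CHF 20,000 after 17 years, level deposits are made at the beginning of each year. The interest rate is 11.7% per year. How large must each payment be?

Level annuity due; solve FV = PMT × [((1+r)^n − 1)/r] × (1+r) for PMT.
Periodic rate r = 0.117 per year.
With n = 17: PMT = 20,000 / ([((1+r)^n − 1)/r] × (1+r)) = CHF 376.78

CHF 376.78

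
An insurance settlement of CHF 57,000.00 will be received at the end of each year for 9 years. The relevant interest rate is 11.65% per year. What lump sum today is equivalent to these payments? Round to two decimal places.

This is an ordinary annuity: 9 payments of CHF 57,000.00 at the end of each year.
Periodic rate r = 0.1165 per year.
PV = PMT × [(1 − (1+r)^−n)/r] = 57,000 × [1 − (1+r)^−9] / r = CHF 307,793.89

CHF 307,793.89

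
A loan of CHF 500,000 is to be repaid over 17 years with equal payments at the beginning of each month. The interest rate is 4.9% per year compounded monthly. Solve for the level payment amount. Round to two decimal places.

Level annuity due; solve PV = PMT × [(1 − (1+r)^−n)/r] × (1+r) for PMT.
Periodic rate r = 0.049/12 per month; n is counted in months.
With n = 204: PMT = 500,000 / ([(1 − (1+r)^−n)/r] × (1+r)) = CHF 3,601.94

CHF 3,601.94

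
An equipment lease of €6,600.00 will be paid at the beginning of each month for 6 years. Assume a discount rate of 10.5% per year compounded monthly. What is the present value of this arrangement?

€354,532.22

This is an annuity due: 72 payments of €6,600.00 at the beginning of each month.
Periodic rate r = 0.105/12 per month; n is counted in months.
PV = PMT × [(1 − (1+r)^−n)/r] × (1+r) = 6,600 × [1 − (1+r)^−72] / r × (1+r) = €354,532.22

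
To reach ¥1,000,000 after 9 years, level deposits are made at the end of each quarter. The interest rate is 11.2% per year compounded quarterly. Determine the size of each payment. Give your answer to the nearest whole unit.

¥16,447

Level ordinary annuity; solve FV = PMT × [((1+r)^n − 1)/r] for PMT.
Periodic rate r = 0.112/4 per quarter; n is counted in quarters.
With n = 36: PMT = 1,000,000 / ([((1+r)^n − 1)/r]) = ¥16,447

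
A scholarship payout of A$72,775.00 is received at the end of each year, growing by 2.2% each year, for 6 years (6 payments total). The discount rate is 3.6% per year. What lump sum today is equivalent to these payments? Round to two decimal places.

Periodic rate r = 0.036 per year.
Growing ordinary annuity: PV = PMT₁ × [1 − ((1+g)/(1+r))^n] / (r − g) = 72,775 × [1 − ((1+0.022)/(1+r))^6] / (r − 0.022) = A$407,491.73.

A$407,491.73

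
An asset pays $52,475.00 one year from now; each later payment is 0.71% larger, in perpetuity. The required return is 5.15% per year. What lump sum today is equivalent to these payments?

Periodic rate r = 0.0515 per year.
Growing perpetuity (Gordon): PV = PMT₁ / (r − g) = 52,475 / (r − 0.0071) = $1,181,869.37.

$1,181,869.37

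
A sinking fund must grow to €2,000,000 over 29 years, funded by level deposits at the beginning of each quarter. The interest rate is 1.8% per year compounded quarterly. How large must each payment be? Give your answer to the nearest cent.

Level annuity due; solve FV = PMT × [((1+r)^n − 1)/r] × (1+r) for PMT.
Periodic rate r = 0.018/4 per quarter; n is counted in quarters.
With n = 116: PMT = 2,000,000 / ([((1+r)^n − 1)/r] × (1+r)) = €13,110.02

€13,110.02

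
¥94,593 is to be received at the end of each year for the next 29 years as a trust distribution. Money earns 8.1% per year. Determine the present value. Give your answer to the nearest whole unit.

This is an ordinary annuity: 29 payments of ¥94,593 at the end of each year.
Periodic rate r = 0.081 per year.
PV = PMT × [(1 − (1+r)^−n)/r] = 94,593 × [1 − (1+r)^−29] / r = ¥1,045,795

¥1,045,795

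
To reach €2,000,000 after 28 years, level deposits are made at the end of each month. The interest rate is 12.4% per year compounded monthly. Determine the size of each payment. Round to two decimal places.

€674.67

Level ordinary annuity; solve FV = PMT × [((1+r)^n − 1)/r] for PMT.
Periodic rate r = 0.124/12 per month; n is counted in months.
With n = 336: PMT = 2,000,000 / ([((1+r)^n − 1)/r]) = €674.67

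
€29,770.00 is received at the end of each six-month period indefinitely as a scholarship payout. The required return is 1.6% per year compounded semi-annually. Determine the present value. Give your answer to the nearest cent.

€3,721,250.00

Periodic rate r = 0.016/2 per half-year.
Level perpetuity: PV = PMT / r = 29,770 / (0.016/2) = €3,721,250.00.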